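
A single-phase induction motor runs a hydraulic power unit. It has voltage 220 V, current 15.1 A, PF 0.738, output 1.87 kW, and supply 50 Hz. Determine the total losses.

582 W

P_in = V·I·cosφ = 220×15.1×0.738 = 2452 W
P_out = 1870 W
Losses = P_in − P_out = 2452 − 1870 = 582 W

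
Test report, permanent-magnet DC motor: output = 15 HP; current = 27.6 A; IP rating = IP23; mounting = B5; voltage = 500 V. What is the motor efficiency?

81.1 %

P_out = 15 × 746 = 11190 W
P_in = V·I = 500 × 27.6 = 13800 W
η = P_out / P_in = 11190 / 13800 = 0.811 = 81.1%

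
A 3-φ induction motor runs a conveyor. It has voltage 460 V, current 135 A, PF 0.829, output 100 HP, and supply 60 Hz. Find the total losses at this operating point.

14600 W

P_in = √3·V·I·cosφ = 1.732×460×135×0.829 = 89165 W
P_out = 100×746 = 74600 W
Losses = P_in − P_out = 89165 − 74600 = 14565 W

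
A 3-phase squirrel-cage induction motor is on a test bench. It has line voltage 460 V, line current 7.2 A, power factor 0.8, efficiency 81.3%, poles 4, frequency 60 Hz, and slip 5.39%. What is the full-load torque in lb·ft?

15.4 lb·ft

P_in = √3·V·I·cosφ = 1.732 × 460 × 7.2 × 0.8 = 4589 W
P_out = η·P_in = 0.813 × 4589 = 3731 W
n_s = 120×60/4 = 1800 rpm; n = 1800×(1−0.0539) = 1703 rpm
ω = 2π×1703/60 = 178.3 rad/s
τ = P_out/ω = 3731/178.3 = 20.93 N·m
In lb·ft: 20.93/1.356 = 15.4 lb·ft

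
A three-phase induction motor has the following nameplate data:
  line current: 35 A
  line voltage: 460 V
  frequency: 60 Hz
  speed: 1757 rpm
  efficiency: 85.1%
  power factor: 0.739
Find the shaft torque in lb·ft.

70.3 lb·ft

P_in = √3·V·I·cosφ = 1.732 × 460 × 35 × 0.739 = 20607 W
P_out = η·P_in = 0.851 × 20607 = 17537 W
n = 1757 rpm
ω = 2π×1757/60 = 184 rad/s
τ = P_out/ω = 17537/184 = 95.31 N·m
In lb·ft: 95.31/1.356 = 70.3 lb·ft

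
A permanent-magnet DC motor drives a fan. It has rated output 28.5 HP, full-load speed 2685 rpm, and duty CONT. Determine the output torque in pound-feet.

55.8 lb·ft

P_out = 28.5 × 746 = 21261 W
ω = 2π × 2685/60 = 281.2 rad/s
τ = P_out/ω = 21261/281.2 = 75.61 N·m
In lb·ft: 75.61/1.356 = 55.8 lb·ft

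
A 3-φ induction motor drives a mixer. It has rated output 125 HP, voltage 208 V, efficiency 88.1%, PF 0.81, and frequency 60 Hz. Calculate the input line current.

P_out = 125 × 746 = 93250 W
P_in = P_out / η = 93250 / 0.881 = 105846 W
I_L = P_in / (√3·V_L·cosφ) = 105846 / (1.732 × 208 × 0.81) = 363 A

363 A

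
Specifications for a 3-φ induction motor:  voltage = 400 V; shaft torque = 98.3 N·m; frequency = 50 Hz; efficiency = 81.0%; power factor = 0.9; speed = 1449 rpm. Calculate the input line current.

ω = 2π×1449/60 = 151.7 rad/s; P_out = τω = 98.3 × 151.7 = 14912 W
P_in = P_out / η = 14912 / 0.810 = 18410 W
I_L = P_in / (√3·V_L·cosφ) = 18410 / (1.732 × 400 × 0.9) = 29.5 A

29.5 A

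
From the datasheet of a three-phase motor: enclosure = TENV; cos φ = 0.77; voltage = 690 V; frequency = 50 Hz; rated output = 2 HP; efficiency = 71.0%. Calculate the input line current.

2.28 A

P_out = 2 × 746 = 1492 W
P_in = P_out / η = 1492 / 0.710 = 2101 W
I_L = P_in / (√3·V_L·cosφ) = 2101 / (1.732 × 690 × 0.77) = 2.28 A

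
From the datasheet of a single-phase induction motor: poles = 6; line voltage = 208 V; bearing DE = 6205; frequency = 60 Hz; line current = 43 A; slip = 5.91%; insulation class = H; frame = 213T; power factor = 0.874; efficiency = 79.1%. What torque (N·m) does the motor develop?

52.3 N·m

P_in = V·I·cosφ = 208 × 43 × 0.874 = 7817 W
P_out = η·P_in = 0.791 × 7817 = 6183 W
n_s = 120×60/6 = 1200 rpm; n = 1200×(1−0.0591) = 1129 rpm
ω = 2π×1129/60 = 118.2 rad/s
τ = P_out/ω = 6183/118.2 = 52.3 N·m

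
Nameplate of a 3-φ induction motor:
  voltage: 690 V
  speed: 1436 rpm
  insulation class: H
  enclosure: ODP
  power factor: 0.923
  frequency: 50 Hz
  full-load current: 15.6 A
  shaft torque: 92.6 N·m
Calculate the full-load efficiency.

80.9 %

ω = 2π × 1436/60 = 150.4 rad/s; P_out = τω = 92.6 × 150.4 = 13927 W
P_in = √3·V_L·I_L·cosφ = 1.732 × 690 × 15.6 × 0.923 = 17208 W
η = P_out / P_in = 13927 / 17208 = 0.809 = 80.9%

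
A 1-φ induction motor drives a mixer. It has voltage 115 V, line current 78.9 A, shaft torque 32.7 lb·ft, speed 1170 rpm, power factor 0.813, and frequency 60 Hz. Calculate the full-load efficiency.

τ = 32.7 lb·ft × 1.356 = 44.34 N·m
ω = 2π × 1170/60 = 122.5 rad/s; P_out = τω = 44.34 × 122.5 = 5432 W
P_in = V·I·cosφ = 115 × 78.9 × 0.813 = 7377 W
η = P_out / P_in = 5432 / 7377 = 0.736 = 73.6%

73.6 %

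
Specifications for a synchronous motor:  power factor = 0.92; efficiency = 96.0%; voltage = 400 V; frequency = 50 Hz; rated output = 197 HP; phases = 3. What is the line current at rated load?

P_out = 197 × 746 = 146962 W
P_in = P_out / η = 146962 / 0.960 = 153085 W
I_L = P_in / (√3·V_L·cosφ) = 153085 / (1.732 × 400 × 0.92) = 240 A

240 A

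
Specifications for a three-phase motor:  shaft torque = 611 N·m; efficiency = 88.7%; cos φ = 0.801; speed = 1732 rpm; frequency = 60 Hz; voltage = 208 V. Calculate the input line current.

ω = 2π×1732/60 = 181.4 rad/s; P_out = τω = 611 × 181.4 = 110835 W
P_in = P_out / η = 110835 / 0.887 = 124955 W
I_L = P_in / (√3·V_L·cosφ) = 124955 / (1.732 × 208 × 0.801) = 433 A

433 A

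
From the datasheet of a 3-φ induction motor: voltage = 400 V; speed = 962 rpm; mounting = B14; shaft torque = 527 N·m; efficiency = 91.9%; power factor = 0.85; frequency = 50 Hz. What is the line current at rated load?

ω = 2π×962/60 = 100.7 rad/s; P_out = τω = 527 × 100.7 = 53069 W
P_in = P_out / η = 53069 / 0.919 = 57746 W
I_L = P_in / (√3·V_L·cosφ) = 57746 / (1.732 × 400 × 0.85) = 98.1 A

98.1 A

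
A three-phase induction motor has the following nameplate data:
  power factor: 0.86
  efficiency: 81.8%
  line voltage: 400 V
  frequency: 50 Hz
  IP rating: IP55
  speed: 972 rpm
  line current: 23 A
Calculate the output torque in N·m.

110 N·m

P_in = √3·V·I·cosφ = 1.732 × 400 × 23 × 0.86 = 13704 W
P_out = η·P_in = 0.818 × 13704 = 11210 W
n = 972 rpm
ω = 2π×972/60 = 101.8 rad/s
τ = P_out/ω = 11210/101.8 = 110 N·m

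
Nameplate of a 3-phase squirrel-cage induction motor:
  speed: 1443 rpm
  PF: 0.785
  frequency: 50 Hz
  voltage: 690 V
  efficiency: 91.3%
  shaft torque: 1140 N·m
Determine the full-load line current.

ω = 2π×1443/60 = 151.1 rad/s; P_out = τω = 1140 × 151.1 = 172254 W
P_in = P_out / η = 172254 / 0.913 = 188668 W
I_L = P_in / (√3·V_L·cosφ) = 188668 / (1.732 × 690 × 0.785) = 201 A

201 A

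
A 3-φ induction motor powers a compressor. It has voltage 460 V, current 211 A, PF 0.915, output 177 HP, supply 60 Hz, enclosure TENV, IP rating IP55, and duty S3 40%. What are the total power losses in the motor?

P_in = √3·V·I·cosφ = 1.732×460×211×0.915 = 153819 W
P_out = 177×746 = 132042 W
Losses = P_in − P_out = 153819 − 132042 = 21777 W

21800 W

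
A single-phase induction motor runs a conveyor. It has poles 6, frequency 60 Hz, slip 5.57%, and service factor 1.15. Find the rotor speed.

n_s = 120f/p = 120×60/6 = 1200 rpm
n = n_s(1 − s) = 1200 × (1 − 0.0557) = 1133 rpm

1133 rpm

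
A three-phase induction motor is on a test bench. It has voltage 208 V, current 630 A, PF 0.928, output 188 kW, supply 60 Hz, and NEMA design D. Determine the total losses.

P_in = √3·V·I·cosφ = 1.732×208×630×0.928 = 210620 W
P_out = 188000 W
Losses = P_in − P_out = 210620 − 188000 = 22620 W

22.6 kW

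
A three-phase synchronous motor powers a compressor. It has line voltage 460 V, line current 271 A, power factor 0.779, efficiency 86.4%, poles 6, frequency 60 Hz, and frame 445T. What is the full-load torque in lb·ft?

853 lb·ft

P_in = √3·V·I·cosφ = 1.732 × 460 × 271 × 0.779 = 168195 W
P_out = η·P_in = 0.864 × 168195 = 145320 W
n = n_s = 120×60/6 = 1200 rpm (synchronous)
ω = 2π×1200/60 = 125.7 rad/s
τ = P_out/ω = 145320/125.7 = 1156 N·m
In lb·ft: 1156/1.356 = 853 lb·ft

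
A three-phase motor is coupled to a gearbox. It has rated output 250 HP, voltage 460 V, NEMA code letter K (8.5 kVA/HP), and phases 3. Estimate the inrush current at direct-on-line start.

S_LR = 8.5 × 250 = 2125 kVA
I_LR = S_LR/(√3·V_L) = 2125000/(1.732×460) = 2670 A

2670 A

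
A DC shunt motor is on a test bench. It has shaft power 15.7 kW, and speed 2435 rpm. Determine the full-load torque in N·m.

ω = 2π × 2435/60 = 255 rad/s
τ = P/ω = 15700/255 = 61.6 N·m

61.6 N·m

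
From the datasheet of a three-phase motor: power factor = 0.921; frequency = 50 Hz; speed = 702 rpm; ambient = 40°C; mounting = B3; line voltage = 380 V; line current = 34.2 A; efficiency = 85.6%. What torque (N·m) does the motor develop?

241 N·m

P_in = √3·V·I·cosφ = 1.732 × 380 × 34.2 × 0.921 = 20731 W
P_out = η·P_in = 0.856 × 20731 = 17746 W
n = 702 rpm
ω = 2π×702/60 = 73.51 rad/s
τ = P_out/ω = 17746/73.51 = 241 N·m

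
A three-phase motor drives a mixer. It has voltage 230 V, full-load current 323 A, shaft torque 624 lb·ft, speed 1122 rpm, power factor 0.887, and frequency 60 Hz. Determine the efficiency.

τ = 624 lb·ft × 1.356 = 846.1 N·m
ω = 2π × 1122/60 = 117.5 rad/s; P_out = τω = 846.1 × 117.5 = 99417 W
P_in = √3·V_L·I_L·cosφ = 1.732 × 230 × 323 × 0.887 = 114131 W
η = P_out / P_in = 99417 / 114131 = 0.871 = 87.1%

87.1 %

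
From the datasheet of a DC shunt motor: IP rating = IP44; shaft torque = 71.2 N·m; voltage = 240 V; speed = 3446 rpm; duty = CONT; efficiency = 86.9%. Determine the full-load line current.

123 A

ω = 2π×3446/60 = 360.9 rad/s; P_out = τω = 71.2 × 360.9 = 25696 W
P_in = P_out / η = 25696 / 0.869 = 29570 W
I = P_in / V = 29570 / 240 = 123 A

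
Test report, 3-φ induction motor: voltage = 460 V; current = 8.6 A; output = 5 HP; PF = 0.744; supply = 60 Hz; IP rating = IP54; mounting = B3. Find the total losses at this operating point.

1.37 kW

P_in = √3·V·I·cosφ = 1.732×460×8.6×0.744 = 5098 W
P_out = 5×746 = 3730 W
Losses = P_in − P_out = 5098 − 3730 = 1368 W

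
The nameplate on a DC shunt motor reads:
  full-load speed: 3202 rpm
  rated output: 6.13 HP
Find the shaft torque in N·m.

13.6 N·m

P_out = 6.13 × 746 = 4573 W
ω = 2π × 3202/60 = 335.3 rad/s
τ = P_out/ω = 4573/335.3 = 13.6 N·m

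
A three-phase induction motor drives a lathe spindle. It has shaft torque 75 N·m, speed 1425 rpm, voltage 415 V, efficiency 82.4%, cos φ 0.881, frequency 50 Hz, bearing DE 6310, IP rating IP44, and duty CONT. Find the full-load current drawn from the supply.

ω = 2π×1425/60 = 149.2 rad/s; P_out = τω = 75 × 149.2 = 11190 W
P_in = P_out / η = 11190 / 0.824 = 13580 W
I_L = P_in / (√3·V_L·cosφ) = 13580 / (1.732 × 415 × 0.881) = 21.4 A

21.4 A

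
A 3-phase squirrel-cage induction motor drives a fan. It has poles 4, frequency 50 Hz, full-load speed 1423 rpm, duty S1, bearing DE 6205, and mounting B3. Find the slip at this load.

n_s = 120f/p = 120×50/4 = 1500 rpm
s = (n_s − n)/n_s = (1500 − 1423)/1500 = 0.0513

5.13 %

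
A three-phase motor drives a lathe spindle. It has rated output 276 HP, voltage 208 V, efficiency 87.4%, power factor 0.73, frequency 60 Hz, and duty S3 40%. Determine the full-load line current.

P_out = 276 × 746 = 205896 W
P_in = P_out / η = 205896 / 0.874 = 235579 W
I_L = P_in / (√3·V_L·cosφ) = 235579 / (1.732 × 208 × 0.73) = 896 A

896 A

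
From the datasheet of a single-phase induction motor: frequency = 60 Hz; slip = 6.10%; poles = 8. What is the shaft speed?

n_s = 120f/p = 120×60/8 = 900 rpm
n = n_s(1 − s) = 900 × (1 − 0.061) = 845 rpm

845 rpm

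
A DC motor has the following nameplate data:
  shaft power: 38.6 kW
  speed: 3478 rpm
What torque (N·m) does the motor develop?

106 N·m

ω = 2π × 3478/60 = 364.2 rad/s
τ = P/ω = 38600/364.2 = 106 N·m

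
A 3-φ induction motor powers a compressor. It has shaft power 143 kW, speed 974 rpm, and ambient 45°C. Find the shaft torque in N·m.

1400 N·m

ω = 2π × 974/60 = 102 rad/s
τ = P/ω = 143000/102 = 1400 N·m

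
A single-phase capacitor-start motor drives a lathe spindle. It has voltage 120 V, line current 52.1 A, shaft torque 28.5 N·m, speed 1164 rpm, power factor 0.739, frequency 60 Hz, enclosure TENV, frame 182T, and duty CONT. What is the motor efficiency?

75.2 %

ω = 2π × 1164/60 = 121.9 rad/s; P_out = τω = 28.5 × 121.9 = 3474 W
P_in = V·I·cosφ = 120 × 52.1 × 0.739 = 4620 W
η = P_out / P_in = 3474 / 4620 = 0.752 = 75.2%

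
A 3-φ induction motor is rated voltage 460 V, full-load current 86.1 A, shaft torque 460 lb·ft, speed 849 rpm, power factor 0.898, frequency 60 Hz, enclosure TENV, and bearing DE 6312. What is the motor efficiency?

τ = 460 lb·ft × 1.356 = 623.8 N·m
ω = 2π × 849/60 = 88.91 rad/s; P_out = τω = 623.8 × 88.91 = 55462 W
P_in = √3·V_L·I_L·cosφ = 1.732 × 460 × 86.1 × 0.898 = 61601 W
η = P_out / P_in = 55462 / 61601 = 0.900 = 90.0%

90.0 %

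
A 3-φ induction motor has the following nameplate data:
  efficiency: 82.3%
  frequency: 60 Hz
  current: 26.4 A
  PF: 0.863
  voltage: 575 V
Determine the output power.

P_in = √3·V·I·cosφ = 1.732 × 575 × 26.4 × 0.863 = 22690 W
P_out = η·P_in = 0.823 × 22690 = 18674 W

18.7 kW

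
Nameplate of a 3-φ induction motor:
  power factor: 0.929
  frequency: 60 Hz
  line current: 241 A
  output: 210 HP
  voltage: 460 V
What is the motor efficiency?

87.8 %

P_out = 210 × 746 = 156660 W
P_in = √3·V_L·I_L·cosφ = 1.732 × 460 × 241 × 0.929 = 178377 W
η = P_out / P_in = 156660 / 178377 = 0.878 = 87.8%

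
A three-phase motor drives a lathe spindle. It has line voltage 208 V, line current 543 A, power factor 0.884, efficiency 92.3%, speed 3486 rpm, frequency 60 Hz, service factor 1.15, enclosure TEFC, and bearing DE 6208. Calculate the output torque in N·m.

P_in = √3·V·I·cosφ = 1.732 × 208 × 543 × 0.884 = 172927 W
P_out = η·P_in = 0.923 × 172927 = 159612 W
n = 3486 rpm
ω = 2π×3486/60 = 365.1 rad/s
τ = P_out/ω = 159612/365.1 = 437 N·m

437 N·m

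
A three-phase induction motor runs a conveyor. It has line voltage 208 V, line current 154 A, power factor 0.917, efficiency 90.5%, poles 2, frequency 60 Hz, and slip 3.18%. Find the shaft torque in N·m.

126 N·m

P_in = √3·V·I·cosφ = 1.732 × 208 × 154 × 0.917 = 50875 W
P_out = η·P_in = 0.905 × 50875 = 46042 W
n_s = 120×60/2 = 3600 rpm; n = 3600×(1−0.0318) = 3486 rpm
ω = 2π×3486/60 = 365.1 rad/s
τ = P_out/ω = 46042/365.1 = 126 N·m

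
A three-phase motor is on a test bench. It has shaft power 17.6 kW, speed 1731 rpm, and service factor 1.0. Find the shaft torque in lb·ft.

71.6 lb·ft

ω = 2π × 1731/60 = 181.3 rad/s
τ = P/ω = 17600/181.3 = 97.08 N·m
In lb·ft: 97.08/1.356 = 71.6 lb·ft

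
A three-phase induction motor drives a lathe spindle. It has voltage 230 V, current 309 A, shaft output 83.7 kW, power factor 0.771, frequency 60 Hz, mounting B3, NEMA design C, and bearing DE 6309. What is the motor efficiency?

P_out = 83.7 kW = 83700 W
P_in = √3·V_L·I_L·cosφ = 1.732 × 230 × 309 × 0.771 = 94905 W
η = P_out / P_in = 83700 / 94905 = 0.882 = 88.2%

88.2 %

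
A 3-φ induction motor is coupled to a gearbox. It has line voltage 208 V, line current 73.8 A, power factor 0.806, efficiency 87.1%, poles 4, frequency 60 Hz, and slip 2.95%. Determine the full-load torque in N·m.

P_in = √3·V·I·cosφ = 1.732 × 208 × 73.8 × 0.806 = 21429 W
P_out = η·P_in = 0.871 × 21429 = 18665 W
n_s = 120×60/4 = 1800 rpm; n = 1800×(1−0.0295) = 1747 rpm
ω = 2π×1747/60 = 182.9 rad/s
τ = P_out/ω = 18665/182.9 = 102 N·m

102 N·m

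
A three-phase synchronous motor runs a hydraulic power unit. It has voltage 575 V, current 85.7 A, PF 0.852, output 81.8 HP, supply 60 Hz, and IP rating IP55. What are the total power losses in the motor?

P_in = √3·V·I·cosφ = 1.732×575×85.7×0.852 = 72717 W
P_out = 81.8×746 = 61023 W
Losses = P_in − P_out = 72717 − 61023 = 11694 W

11.7 kW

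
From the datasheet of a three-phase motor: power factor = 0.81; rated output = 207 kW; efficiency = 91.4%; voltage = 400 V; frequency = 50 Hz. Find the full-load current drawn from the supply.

P_out = 207 kW = 207000 W
P_in = P_out / η = 207000 / 0.914 = 226477 W
I_L = P_in / (√3·V_L·cosφ) = 226477 / (1.732 × 400 × 0.81) = 404 A

404 A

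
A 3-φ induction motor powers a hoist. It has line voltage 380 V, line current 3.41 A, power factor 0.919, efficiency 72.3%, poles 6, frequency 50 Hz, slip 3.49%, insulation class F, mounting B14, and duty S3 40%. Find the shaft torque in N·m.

P_in = √3·V·I·cosφ = 1.732 × 380 × 3.41 × 0.919 = 2063 W
P_out = η·P_in = 0.723 × 2063 = 1492 W
n_s = 120×50/6 = 1000 rpm; n = 1000×(1−0.0349) = 965 rpm
ω = 2π×965/60 = 101.1 rad/s
τ = P_out/ω = 1492/101.1 = 14.8 N·m

14.8 N·m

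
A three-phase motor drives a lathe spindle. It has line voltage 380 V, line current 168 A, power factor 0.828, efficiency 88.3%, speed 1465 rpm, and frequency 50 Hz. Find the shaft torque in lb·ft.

P_in = √3·V·I·cosφ = 1.732 × 380 × 168 × 0.828 = 91553 W
P_out = η·P_in = 0.883 × 91553 = 80841 W
n = 1465 rpm
ω = 2π×1465/60 = 153.4 rad/s
τ = P_out/ω = 80841/153.4 = 527 N·m
In lb·ft: 527/1.356 = 389 lb·ft

389 lb·ft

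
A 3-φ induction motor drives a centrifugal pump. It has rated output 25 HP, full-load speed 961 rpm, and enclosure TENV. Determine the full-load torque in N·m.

P_out = 25 × 746 = 18650 W
ω = 2π × 961/60 = 100.6 rad/s
τ = P_out/ω = 18650/100.6 = 185 N·m

185 N·m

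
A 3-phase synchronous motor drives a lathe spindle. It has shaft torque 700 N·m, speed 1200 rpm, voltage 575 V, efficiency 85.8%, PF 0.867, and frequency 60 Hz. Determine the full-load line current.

119 A

ω = 2π×1200/60 = 125.7 rad/s; P_out = τω = 700 × 125.7 = 87990 W
P_in = P_out / η = 87990 / 0.858 = 102552 W
I_L = P_in / (√3·V_L·cosφ) = 102552 / (1.732 × 575 × 0.867) = 119 A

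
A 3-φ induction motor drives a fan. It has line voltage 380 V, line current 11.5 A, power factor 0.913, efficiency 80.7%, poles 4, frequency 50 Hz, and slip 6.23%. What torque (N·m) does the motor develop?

P_in = √3·V·I·cosφ = 1.732 × 380 × 11.5 × 0.913 = 6910 W
P_out = η·P_in = 0.807 × 6910 = 5576 W
n_s = 120×50/4 = 1500 rpm; n = 1500×(1−0.0623) = 1407 rpm
ω = 2π×1407/60 = 147.3 rad/s
τ = P_out/ω = 5576/147.3 = 37.9 N·m

37.9 N·m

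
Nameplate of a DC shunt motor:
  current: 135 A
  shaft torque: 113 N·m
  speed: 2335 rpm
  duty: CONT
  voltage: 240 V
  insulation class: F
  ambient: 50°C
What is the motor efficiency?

85.3 %

ω = 2π × 2335/60 = 244.5 rad/s; P_out = τω = 113 × 244.5 = 27629 W
P_in = V·I = 240 × 135 = 32400 W
η = P_out / P_in = 27629 / 32400 = 0.853 = 85.3%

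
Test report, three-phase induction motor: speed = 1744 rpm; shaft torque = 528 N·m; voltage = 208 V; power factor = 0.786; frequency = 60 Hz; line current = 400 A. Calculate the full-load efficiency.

ω = 2π × 1744/60 = 182.6 rad/s; P_out = τω = 528 × 182.6 = 96413 W
P_in = √3·V_L·I_L·cosφ = 1.732 × 208 × 400 × 0.786 = 113264 W
η = P_out / P_in = 96413 / 113264 = 0.851 = 85.1%

85.1 %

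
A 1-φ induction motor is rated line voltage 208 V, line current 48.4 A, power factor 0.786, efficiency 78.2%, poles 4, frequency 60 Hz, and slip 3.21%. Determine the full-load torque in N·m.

33.9 N·m

P_in = V·I·cosφ = 208 × 48.4 × 0.786 = 7913 W
P_out = η·P_in = 0.782 × 7913 = 6188 W
n_s = 120×60/4 = 1800 rpm; n = 1800×(1−0.0321) = 1742 rpm
ω = 2π×1742/60 = 182.4 rad/s
τ = P_out/ω = 6188/182.4 = 33.9 N·m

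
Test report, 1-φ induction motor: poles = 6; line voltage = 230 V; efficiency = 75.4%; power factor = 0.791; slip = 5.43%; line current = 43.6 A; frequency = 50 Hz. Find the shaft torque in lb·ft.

44.5 lb·ft

P_in = V·I·cosφ = 230 × 43.6 × 0.791 = 7932 W
P_out = η·P_in = 0.754 × 7932 = 5981 W
n_s = 120×50/6 = 1000 rpm; n = 1000×(1−0.0543) = 946 rpm
ω = 2π×946/60 = 99.06 rad/s
τ = P_out/ω = 5981/99.06 = 60.38 N·m
In lb·ft: 60.38/1.356 = 44.5 lb·ft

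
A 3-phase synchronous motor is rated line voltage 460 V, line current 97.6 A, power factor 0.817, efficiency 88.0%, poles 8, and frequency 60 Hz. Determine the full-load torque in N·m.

593 N·m

P_in = √3·V·I·cosφ = 1.732 × 460 × 97.6 × 0.817 = 63530 W
P_out = η·P_in = 0.88 × 63530 = 55906 W
n = n_s = 120×60/8 = 900 rpm (synchronous)
ω = 2π×900/60 = 94.25 rad/s
τ = P_out/ω = 55906/94.25 = 593 N·m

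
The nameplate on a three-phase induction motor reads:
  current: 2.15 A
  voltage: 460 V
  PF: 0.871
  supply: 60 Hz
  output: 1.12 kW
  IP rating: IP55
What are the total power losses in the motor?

P_in = √3·V·I·cosφ = 1.732×460×2.15×0.871 = 1492 W
P_out = 1120 W
Losses = P_in − P_out = 1492 − 1120 = 372 W

372 W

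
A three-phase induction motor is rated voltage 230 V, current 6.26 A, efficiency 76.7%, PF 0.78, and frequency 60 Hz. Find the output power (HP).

P_in = √3·V·I·cosφ = 1.732 × 230 × 6.26 × 0.78 = 1945 W
P_out = η·P_in = 0.767 × 1945 = 1492 W
= 1492/746 = 2 HP

2 HP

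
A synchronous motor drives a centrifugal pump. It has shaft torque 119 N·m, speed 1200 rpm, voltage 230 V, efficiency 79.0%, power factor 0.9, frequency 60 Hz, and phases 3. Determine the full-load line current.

52.8 A

ω = 2π×1200/60 = 125.7 rad/s; P_out = τω = 119 × 125.7 = 14958 W
P_in = P_out / η = 14958 / 0.790 = 18934 W
I_L = P_in / (√3·V_L·cosφ) = 18934 / (1.732 × 230 × 0.9) = 52.8 A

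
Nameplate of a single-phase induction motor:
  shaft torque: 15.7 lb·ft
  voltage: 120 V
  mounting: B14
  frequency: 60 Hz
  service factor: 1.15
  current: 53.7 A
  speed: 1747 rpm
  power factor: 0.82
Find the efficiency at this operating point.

73.7 %

τ = 15.7 lb·ft × 1.356 = 21.29 N·m
ω = 2π × 1747/60 = 182.9 rad/s; P_out = τω = 21.29 × 182.9 = 3894 W
P_in = V·I·cosφ = 120 × 53.7 × 0.82 = 5284 W
η = P_out / P_in = 3894 / 5284 = 0.737 = 73.7%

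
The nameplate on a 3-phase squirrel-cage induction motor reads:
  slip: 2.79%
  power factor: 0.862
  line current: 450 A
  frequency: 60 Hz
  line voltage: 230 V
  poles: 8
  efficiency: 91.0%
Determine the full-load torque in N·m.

P_in = √3·V·I·cosφ = 1.732 × 230 × 450 × 0.862 = 154524 W
P_out = η·P_in = 0.91 × 154524 = 140617 W
n_s = 120×60/8 = 900 rpm; n = 900×(1−0.0279) = 875 rpm
ω = 2π×875/60 = 91.63 rad/s
τ = P_out/ω = 140617/91.63 = 1530 N·m

1530 N·m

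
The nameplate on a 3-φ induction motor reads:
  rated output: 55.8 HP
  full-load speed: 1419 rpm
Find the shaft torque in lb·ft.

207 lb·ft

P_out = 55.8 × 746 = 41627 W
ω = 2π × 1419/60 = 148.6 rad/s
τ = P_out/ω = 41627/148.6 = 280.1 N·m
In lb·ft: 280.1/1.356 = 207 lb·ft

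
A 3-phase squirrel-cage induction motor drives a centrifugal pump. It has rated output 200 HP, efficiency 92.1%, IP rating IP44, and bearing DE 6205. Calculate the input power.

P_out = 200 × 746 = 149200 W
P_in = P_out/η = 149200/0.921 = 161998 W = 162 kW

162 kW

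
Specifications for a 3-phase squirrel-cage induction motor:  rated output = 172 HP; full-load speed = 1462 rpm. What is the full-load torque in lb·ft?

P_out = 172 × 746 = 128312 W
ω = 2π × 1462/60 = 153.1 rad/s
τ = P_out/ω = 128312/153.1 = 838.1 N·m
In lb·ft: 838.1/1.356 = 618 lb·ft

618 lb·ft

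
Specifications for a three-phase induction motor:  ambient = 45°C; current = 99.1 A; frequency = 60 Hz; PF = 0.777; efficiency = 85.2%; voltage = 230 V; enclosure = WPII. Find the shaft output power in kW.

P_in = √3·V·I·cosφ = 1.732 × 230 × 99.1 × 0.777 = 30674 W
P_out = η·P_in = 0.852 × 30674 = 26134 W

26.1 kW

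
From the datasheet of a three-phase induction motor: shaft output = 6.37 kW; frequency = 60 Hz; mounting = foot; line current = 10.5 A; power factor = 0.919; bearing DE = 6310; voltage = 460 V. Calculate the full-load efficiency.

82.9 %

P_out = 6.37 kW = 6370 W
P_in = √3·V_L·I_L·cosφ = 1.732 × 460 × 10.5 × 0.919 = 7688 W
η = P_out / P_in = 6370 / 7688 = 0.829 = 82.9%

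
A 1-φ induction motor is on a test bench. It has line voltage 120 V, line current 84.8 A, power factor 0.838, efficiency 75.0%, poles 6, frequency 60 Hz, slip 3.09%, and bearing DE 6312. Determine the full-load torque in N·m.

52.5 N·m

P_in = V·I·cosφ = 120 × 84.8 × 0.838 = 8527 W
P_out = η·P_in = 0.75 × 8527 = 6395 W
n_s = 120×60/6 = 1200 rpm; n = 1200×(1−0.0309) = 1163 rpm
ω = 2π×1163/60 = 121.8 rad/s
τ = P_out/ω = 6395/121.8 = 52.5 N·m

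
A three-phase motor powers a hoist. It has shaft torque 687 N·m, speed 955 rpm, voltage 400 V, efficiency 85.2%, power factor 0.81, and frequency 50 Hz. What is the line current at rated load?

144 A

ω = 2π×955/60 = 100 rad/s; P_out = τω = 687 × 100 = 68700 W
P_in = P_out / η = 68700 / 0.852 = 80634 W
I_L = P_in / (√3·V_L·cosφ) = 80634 / (1.732 × 400 × 0.81) = 144 A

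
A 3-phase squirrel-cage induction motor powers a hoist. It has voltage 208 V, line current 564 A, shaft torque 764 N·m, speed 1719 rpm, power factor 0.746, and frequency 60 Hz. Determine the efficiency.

90.7 %

ω = 2π × 1719/60 = 180 rad/s; P_out = τω = 764 × 180 = 137520 W
P_in = √3·V_L·I_L·cosφ = 1.732 × 208 × 564 × 0.746 = 151576 W
η = P_out / P_in = 137520 / 151576 = 0.907 = 90.7%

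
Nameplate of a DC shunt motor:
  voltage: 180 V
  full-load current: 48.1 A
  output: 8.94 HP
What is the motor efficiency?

P_out = 8.94 × 746 = 6669 W
P_in = V·I = 180 × 48.1 = 8658 W
η = P_out / P_in = 6669 / 8658 = 0.770 = 77.0%

77.0 %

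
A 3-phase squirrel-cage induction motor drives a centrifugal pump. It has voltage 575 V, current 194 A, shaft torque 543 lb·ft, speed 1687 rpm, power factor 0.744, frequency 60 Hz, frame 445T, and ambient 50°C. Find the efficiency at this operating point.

τ = 543 lb·ft × 1.356 = 736.3 N·m
ω = 2π × 1687/60 = 176.7 rad/s; P_out = τω = 736.3 × 176.7 = 130104 W
P_in = √3·V_L·I_L·cosφ = 1.732 × 575 × 194 × 0.744 = 143744 W
η = P_out / P_in = 130104 / 143744 = 0.905 = 90.5%

90.5 %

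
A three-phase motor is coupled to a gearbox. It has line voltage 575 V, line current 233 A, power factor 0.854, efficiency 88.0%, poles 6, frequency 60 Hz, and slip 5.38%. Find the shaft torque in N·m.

1470 N·m

P_in = √3·V·I·cosφ = 1.732 × 575 × 233 × 0.854 = 198166 W
P_out = η·P_in = 0.88 × 198166 = 174386 W
n_s = 120×60/6 = 1200 rpm; n = 1200×(1−0.0538) = 1135 rpm
ω = 2π×1135/60 = 118.9 rad/s
τ = P_out/ω = 174386/118.9 = 1470 N·m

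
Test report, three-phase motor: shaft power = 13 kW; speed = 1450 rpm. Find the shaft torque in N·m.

ω = 2π × 1450/60 = 151.8 rad/s
τ = P/ω = 13000/151.8 = 85.6 N·m

85.6 N·m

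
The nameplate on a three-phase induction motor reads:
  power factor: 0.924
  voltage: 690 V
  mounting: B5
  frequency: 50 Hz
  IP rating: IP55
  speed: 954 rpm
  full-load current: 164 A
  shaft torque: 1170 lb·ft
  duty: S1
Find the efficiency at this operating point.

τ = 1170 lb·ft × 1.356 = 1587 N·m
ω = 2π × 954/60 = 99.9 rad/s; P_out = τω = 1587 × 99.9 = 158541 W
P_in = √3·V_L·I_L·cosφ = 1.732 × 690 × 164 × 0.924 = 181098 W
η = P_out / P_in = 158541 / 181098 = 0.875 = 87.5%

87.5 %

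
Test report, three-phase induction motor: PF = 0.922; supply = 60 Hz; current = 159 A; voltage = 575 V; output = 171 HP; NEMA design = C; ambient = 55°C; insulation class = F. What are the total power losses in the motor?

18.4 kW

P_in = √3·V·I·cosφ = 1.732×575×159×0.922 = 145997 W
P_out = 171×746 = 127566 W
Losses = P_in − P_out = 145997 − 127566 = 18431 W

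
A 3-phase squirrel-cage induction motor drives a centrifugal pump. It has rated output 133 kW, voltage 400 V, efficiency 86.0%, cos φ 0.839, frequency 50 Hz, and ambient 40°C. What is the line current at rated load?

P_out = 133 kW = 133000 W
P_in = P_out / η = 133000 / 0.860 = 154651 W
I_L = P_in / (√3·V_L·cosφ) = 154651 / (1.732 × 400 × 0.839) = 266 A

266 A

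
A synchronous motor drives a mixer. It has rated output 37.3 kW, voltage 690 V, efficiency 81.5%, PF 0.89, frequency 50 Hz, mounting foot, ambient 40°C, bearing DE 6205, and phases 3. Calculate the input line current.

P_out = 37.3 kW = 37300 W
P_in = P_out / η = 37300 / 0.815 = 45767 W
I_L = P_in / (√3·V_L·cosφ) = 45767 / (1.732 × 690 × 0.89) = 43 A

43 A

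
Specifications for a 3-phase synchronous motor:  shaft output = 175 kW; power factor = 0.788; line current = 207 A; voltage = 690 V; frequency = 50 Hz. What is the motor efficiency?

P_out = 175 kW = 175000 W
P_in = √3·V_L·I_L·cosφ = 1.732 × 690 × 207 × 0.788 = 194937 W
η = P_out / P_in = 175000 / 194937 = 0.898 = 89.8%

89.8 %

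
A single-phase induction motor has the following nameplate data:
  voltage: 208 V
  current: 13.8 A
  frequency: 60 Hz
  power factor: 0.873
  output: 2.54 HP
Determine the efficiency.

P_out = 2.54 × 746 = 1895 W
P_in = V·I·cosφ = 208 × 13.8 × 0.873 = 2506 W
η = P_out / P_in = 1895 / 2506 = 0.756 = 75.6%

75.6 %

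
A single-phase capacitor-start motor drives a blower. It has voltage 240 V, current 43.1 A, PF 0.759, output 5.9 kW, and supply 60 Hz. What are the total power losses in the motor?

1.95 kW

P_in = V·I·cosφ = 240×43.1×0.759 = 7851 W
P_out = 5900 W
Losses = P_in − P_out = 7851 − 5900 = 1951 W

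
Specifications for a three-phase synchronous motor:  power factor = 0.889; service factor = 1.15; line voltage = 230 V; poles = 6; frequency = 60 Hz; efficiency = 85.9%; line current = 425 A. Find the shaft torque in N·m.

1030 N·m

P_in = √3·V·I·cosφ = 1.732 × 230 × 425 × 0.889 = 150510 W
P_out = η·P_in = 0.859 × 150510 = 129288 W
n = n_s = 120×60/6 = 1200 rpm (synchronous)
ω = 2π×1200/60 = 125.7 rad/s
τ = P_out/ω = 129288/125.7 = 1030 N·m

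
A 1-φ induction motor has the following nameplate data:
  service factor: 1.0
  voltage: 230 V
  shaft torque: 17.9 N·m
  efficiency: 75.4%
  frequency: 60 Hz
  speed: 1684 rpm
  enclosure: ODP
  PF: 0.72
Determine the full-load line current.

ω = 2π×1684/60 = 176.3 rad/s; P_out = τω = 17.9 × 176.3 = 3156 W
P_in = P_out / η = 3156 / 0.754 = 4186 W
I = P_in / (V·cosφ) = 4186 / (230 × 0.72) = 25.3 A

25.3 A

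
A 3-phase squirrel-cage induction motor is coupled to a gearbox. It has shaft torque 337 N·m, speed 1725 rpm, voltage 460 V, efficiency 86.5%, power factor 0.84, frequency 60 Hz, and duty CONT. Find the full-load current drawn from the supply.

105 A

ω = 2π×1725/60 = 180.6 rad/s; P_out = τω = 337 × 180.6 = 60862 W
P_in = P_out / η = 60862 / 0.865 = 70361 W
I_L = P_in / (√3·V_L·cosφ) = 70361 / (1.732 × 460 × 0.84) = 105 A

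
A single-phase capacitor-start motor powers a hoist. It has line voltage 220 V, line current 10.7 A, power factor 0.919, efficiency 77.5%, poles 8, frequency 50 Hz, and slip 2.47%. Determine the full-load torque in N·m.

P_in = V·I·cosφ = 220 × 10.7 × 0.919 = 2163 W
P_out = η·P_in = 0.775 × 2163 = 1676 W
n_s = 120×50/8 = 750 rpm; n = 750×(1−0.0247) = 731 rpm
ω = 2π×731/60 = 76.55 rad/s
τ = P_out/ω = 1676/76.55 = 21.9 N·m

21.9 N·m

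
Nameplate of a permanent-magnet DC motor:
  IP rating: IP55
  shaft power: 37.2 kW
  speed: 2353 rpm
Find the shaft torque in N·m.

ω = 2π × 2353/60 = 246.4 rad/s
τ = P/ω = 37200/246.4 = 151 N·m

151 N·m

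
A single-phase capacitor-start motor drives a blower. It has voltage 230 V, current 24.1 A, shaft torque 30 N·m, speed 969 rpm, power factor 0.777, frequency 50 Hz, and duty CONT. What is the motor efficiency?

70.7 %

ω = 2π × 969/60 = 101.5 rad/s; P_out = τω = 30 × 101.5 = 3045 W
P_in = V·I·cosφ = 230 × 24.1 × 0.777 = 4307 W
η = P_out / P_in = 3045 / 4307 = 0.707 = 70.7%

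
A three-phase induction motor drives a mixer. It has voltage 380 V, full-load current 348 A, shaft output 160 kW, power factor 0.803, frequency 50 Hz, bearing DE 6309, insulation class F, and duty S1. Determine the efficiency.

P_out = 160 kW = 160000 W
P_in = √3·V_L·I_L·cosφ = 1.732 × 380 × 348 × 0.803 = 183919 W
η = P_out / P_in = 160000 / 183919 = 0.870 = 87.0%

87.0 %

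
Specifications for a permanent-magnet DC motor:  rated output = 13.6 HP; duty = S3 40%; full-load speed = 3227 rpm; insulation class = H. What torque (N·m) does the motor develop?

30 N·m

P_out = 13.6 × 746 = 10146 W
ω = 2π × 3227/60 = 337.9 rad/s
τ = P_out/ω = 10146/337.9 = 30 N·m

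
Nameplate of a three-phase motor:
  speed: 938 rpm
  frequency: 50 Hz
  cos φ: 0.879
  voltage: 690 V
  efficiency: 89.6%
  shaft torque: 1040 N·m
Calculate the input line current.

109 A

ω = 2π×938/60 = 98.23 rad/s; P_out = τω = 1040 × 98.23 = 102159 W
P_in = P_out / η = 102159 / 0.896 = 114017 W
I_L = P_in / (√3·V_L·cosφ) = 114017 / (1.732 × 690 × 0.879) = 109 A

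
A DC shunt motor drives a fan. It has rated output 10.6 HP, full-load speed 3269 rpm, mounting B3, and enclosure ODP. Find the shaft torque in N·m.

23.1 N·m

P_out = 10.6 × 746 = 7908 W
ω = 2π × 3269/60 = 342.3 rad/s
τ = P_out/ω = 7908/342.3 = 23.1 N·m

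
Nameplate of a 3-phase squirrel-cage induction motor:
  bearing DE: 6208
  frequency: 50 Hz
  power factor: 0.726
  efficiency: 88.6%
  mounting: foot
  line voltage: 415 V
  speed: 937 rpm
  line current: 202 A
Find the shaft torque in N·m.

952 N·m

P_in = √3·V·I·cosφ = 1.732 × 415 × 202 × 0.726 = 105411 W
P_out = η·P_in = 0.886 × 105411 = 93394 W
n = 937 rpm
ω = 2π×937/60 = 98.12 rad/s
τ = P_out/ω = 93394/98.12 = 952 N·m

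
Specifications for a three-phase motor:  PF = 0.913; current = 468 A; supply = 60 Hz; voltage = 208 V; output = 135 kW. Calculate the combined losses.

P_in = √3·V·I·cosφ = 1.732×208×468×0.913 = 153932 W
P_out = 135000 W
Losses = P_in − P_out = 153932 − 135000 = 18932 W

18.9 kW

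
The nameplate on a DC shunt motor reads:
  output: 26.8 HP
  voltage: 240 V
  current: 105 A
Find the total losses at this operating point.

P_in = V·I = 240×105 = 25200 W
P_out = 26.8×746 = 19993 W
Losses = P_in − P_out = 25200 − 19993 = 5207 W

5210 W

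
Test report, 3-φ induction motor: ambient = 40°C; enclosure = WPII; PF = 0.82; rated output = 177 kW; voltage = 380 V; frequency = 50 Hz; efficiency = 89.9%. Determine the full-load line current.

365 A

P_out = 177 kW = 177000 W
P_in = P_out / η = 177000 / 0.899 = 196885 W
I_L = P_in / (√3·V_L·cosφ) = 196885 / (1.732 × 380 × 0.82) = 365 A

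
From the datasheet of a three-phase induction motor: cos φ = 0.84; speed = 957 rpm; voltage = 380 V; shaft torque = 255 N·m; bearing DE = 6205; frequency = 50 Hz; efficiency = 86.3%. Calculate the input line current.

53.6 A

ω = 2π×957/60 = 100.2 rad/s; P_out = τω = 255 × 100.2 = 25551 W
P_in = P_out / η = 25551 / 0.863 = 29607 W
I_L = P_in / (√3·V_L·cosφ) = 29607 / (1.732 × 380 × 0.84) = 53.6 A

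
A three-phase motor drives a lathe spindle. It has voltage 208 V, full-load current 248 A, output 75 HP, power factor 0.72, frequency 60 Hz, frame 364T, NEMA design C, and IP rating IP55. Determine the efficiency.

P_out = 75 × 746 = 55950 W
P_in = √3·V_L·I_L·cosφ = 1.732 × 208 × 248 × 0.72 = 64327 W
η = P_out / P_in = 55950 / 64327 = 0.870 = 87.0%

87.0 %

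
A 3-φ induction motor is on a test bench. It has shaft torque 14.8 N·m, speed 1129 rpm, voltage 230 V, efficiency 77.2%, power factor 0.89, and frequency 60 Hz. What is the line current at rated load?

ω = 2π×1129/60 = 118.2 rad/s; P_out = τω = 14.8 × 118.2 = 1749 W
P_in = P_out / η = 1749 / 0.772 = 2266 W
I_L = P_in / (√3·V_L·cosφ) = 2266 / (1.732 × 230 × 0.89) = 6.39 A

6.39 A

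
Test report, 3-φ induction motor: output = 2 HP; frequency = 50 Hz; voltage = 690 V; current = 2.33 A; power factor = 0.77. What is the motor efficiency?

P_out = 2 × 746 = 1492 W
P_in = √3·V_L·I_L·cosφ = 1.732 × 690 × 2.33 × 0.77 = 2144 W
η = P_out / P_in = 1492 / 2144 = 0.696 = 69.6%

69.6 %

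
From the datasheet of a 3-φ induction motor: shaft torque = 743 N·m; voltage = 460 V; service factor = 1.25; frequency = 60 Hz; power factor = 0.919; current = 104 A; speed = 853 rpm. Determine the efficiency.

ω = 2π × 853/60 = 89.33 rad/s; P_out = τω = 743 × 89.33 = 66372 W
P_in = √3·V_L·I_L·cosφ = 1.732 × 460 × 104 × 0.919 = 76147 W
η = P_out / P_in = 66372 / 76147 = 0.872 = 87.2%

87.2 %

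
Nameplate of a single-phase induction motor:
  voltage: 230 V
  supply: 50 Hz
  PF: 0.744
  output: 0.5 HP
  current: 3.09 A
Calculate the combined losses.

P_in = V·I·cosφ = 230×3.09×0.744 = 529 W
P_out = 0.5×746 = 373 W
Losses = P_in − P_out = 529 − 373 = 156 W

156 W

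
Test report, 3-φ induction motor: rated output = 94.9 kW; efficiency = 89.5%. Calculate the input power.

P_out = 94900 W
P_in = P_out/η = 94900/0.895 = 106034 W = 106 kW

106 kW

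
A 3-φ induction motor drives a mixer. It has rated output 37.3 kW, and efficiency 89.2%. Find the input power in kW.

41.8 kW

P_out = 37300 W
P_in = P_out/η = 37300/0.892 = 41816 W = 41.8 kW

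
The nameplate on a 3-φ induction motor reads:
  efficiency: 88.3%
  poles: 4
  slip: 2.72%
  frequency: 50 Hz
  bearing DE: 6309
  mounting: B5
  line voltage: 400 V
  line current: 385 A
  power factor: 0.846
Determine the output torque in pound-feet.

962 lb·ft

P_in = √3·V·I·cosφ = 1.732 × 400 × 385 × 0.846 = 225652 W
P_out = η·P_in = 0.883 × 225652 = 199251 W
n_s = 120×50/4 = 1500 rpm; n = 1500×(1−0.0272) = 1459 rpm
ω = 2π×1459/60 = 152.8 rad/s
τ = P_out/ω = 199251/152.8 = 1304 N·m
In lb·ft: 1304/1.356 = 962 lb·ft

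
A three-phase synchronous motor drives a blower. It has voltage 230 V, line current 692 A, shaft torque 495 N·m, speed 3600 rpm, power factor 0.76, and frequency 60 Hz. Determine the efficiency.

ω = 2π × 3600/60 = 377 rad/s; P_out = τω = 495 × 377 = 186615 W
P_in = √3·V_L·I_L·cosφ = 1.732 × 230 × 692 × 0.76 = 209505 W
η = P_out / P_in = 186615 / 209505 = 0.891 = 89.1%

89.1 %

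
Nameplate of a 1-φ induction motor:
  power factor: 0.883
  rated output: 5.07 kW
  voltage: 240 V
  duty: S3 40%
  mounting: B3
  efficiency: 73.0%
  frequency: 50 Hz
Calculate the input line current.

32.8 A

P_out = 5.07 kW = 5070 W
P_in = P_out / η = 5070 / 0.730 = 6945 W
I = P_in / (V·cosφ) = 6945 / (240 × 0.883) = 32.8 A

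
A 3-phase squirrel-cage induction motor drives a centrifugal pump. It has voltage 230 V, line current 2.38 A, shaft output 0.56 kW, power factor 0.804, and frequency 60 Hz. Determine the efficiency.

P_out = 0.56 kW = 560 W
P_in = √3·V_L·I_L·cosφ = 1.732 × 230 × 2.38 × 0.804 = 762 W
η = P_out / P_in = 560 / 762 = 0.735 = 73.5%

73.5 %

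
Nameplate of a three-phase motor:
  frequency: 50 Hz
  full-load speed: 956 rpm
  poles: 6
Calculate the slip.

4.4 %

n_s = 120f/p = 120×50/6 = 1000 rpm
s = (n_s − n)/n_s = (1000 − 956)/1000 = 0.0440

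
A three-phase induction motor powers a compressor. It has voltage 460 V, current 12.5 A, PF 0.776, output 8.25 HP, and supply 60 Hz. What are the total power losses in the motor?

P_in = √3·V·I·cosφ = 1.732×460×12.5×0.776 = 7728 W
P_out = 8.25×746 = 6155 W
Losses = P_in − P_out = 7728 − 6155 = 1573 W

1.57 kW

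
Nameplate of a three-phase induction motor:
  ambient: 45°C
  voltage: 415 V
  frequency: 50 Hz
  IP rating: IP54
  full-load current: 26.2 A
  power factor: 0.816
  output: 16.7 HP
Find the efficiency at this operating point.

P_out = 16.7 × 746 = 12458 W
P_in = √3·V_L·I_L·cosφ = 1.732 × 415 × 26.2 × 0.816 = 15367 W
η = P_out / P_in = 12458 / 15367 = 0.811 = 81.1%

81.1 %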